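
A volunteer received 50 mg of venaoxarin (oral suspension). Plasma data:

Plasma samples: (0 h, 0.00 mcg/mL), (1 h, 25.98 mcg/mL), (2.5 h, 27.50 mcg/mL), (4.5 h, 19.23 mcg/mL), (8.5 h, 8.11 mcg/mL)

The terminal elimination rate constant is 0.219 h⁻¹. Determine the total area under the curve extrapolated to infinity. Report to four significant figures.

Trapezoidal AUC_0→8.5:
  [0→1]: (0.00+25.98)/2 × 1 = 12.99
  [1→2.5]: (25.98+27.50)/2 × 1.5 = 40.11
  [2.5→4.5]: (27.50+19.23)/2 × 2 = 46.73
  [4.5→8.5]: (19.23+8.11)/2 × 4 = 54.68
  Sum = 154.51 mcg/mL·h
Extrapolated tail: C_last / k_e = 8.11 / 0.219 = 37.032
AUC_0→∞ = 154.51 + 37.032 = 191.542 mcg/mL·h

AUC = 191.5 mcg/mL·h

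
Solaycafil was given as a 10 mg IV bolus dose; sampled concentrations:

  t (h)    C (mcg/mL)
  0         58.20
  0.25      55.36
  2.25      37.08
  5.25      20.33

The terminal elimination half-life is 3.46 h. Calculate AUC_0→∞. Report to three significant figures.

Trapezoidal AUC_0→5.25:
  [0→0.25]: (58.20+55.36)/2 × 0.25 = 14.195
  [0.25→2.25]: (55.36+37.08)/2 × 2 = 92.44
  [2.25→5.25]: (37.08+20.33)/2 × 3 = 86.115
  Sum = 192.75 mcg/mL·h
k_e = ln2 / t½ = 0.693147 / 3.46 = 0.2003 h^-1
Extrapolated tail: C_last / k_e = 20.33 / 0.2003 = 101.498
AUC_0→∞ = 192.75 + 101.498 = 294.248 mcg/mL·h

AUC = 294 mcg/mL·h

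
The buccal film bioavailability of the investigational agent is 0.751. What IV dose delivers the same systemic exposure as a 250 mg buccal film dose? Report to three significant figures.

D_iv = 188 mg

Systemic exposure from an extravascular dose = F × D_ev, so the equivalent IV dose is F × D_ev.
D_iv = F × D_ev = 0.751 × 250 = 187.75 mg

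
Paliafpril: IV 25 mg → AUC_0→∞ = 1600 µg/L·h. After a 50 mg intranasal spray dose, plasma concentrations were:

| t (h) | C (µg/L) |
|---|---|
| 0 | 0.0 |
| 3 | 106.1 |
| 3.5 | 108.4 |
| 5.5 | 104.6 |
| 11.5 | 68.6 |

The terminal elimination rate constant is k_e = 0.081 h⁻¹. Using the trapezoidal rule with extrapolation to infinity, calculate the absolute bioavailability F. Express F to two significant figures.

Trapezoidal AUC_0→11.5 (intranasal spray):
  [0→3]: (0.0+106.1)/2 × 3 = 159.15
  [3→3.5]: (106.1+108.4)/2 × 0.5 = 53.625
  [3.5→5.5]: (108.4+104.6)/2 × 2 = 213.0
  [5.5→11.5]: (104.6+68.6)/2 × 6 = 519.6
  Sum = 945.375 µg/L·h
Tail: C_last/k_e = 68.6/0.081 = 846.914
AUC_0→∞ (intranasal spray) = 945.375 + 846.914 = 1792.289 µg/L·h
F = (AUC_ev/D_ev)/(AUC_iv/D_iv) = (1792.289/50)/(1600/25) = 35.84578/64 = 0.5601

F = 0.56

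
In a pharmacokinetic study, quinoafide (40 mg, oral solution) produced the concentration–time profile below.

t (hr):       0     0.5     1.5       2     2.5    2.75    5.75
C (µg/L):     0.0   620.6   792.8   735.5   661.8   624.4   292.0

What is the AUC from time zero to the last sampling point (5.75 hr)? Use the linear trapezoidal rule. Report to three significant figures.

Trapezoidal AUC_0→5.75:
  [0→0.5]: (0.0+620.6)/2 × 0.5 = 155.15
  [0.5→1.5]: (620.6+792.8)/2 × 1 = 706.7
  [1.5→2]: (792.8+735.5)/2 × 0.5 = 382.075
  [2→2.5]: (735.5+661.8)/2 × 0.5 = 349.325
  [2.5→2.75]: (661.8+624.4)/2 × 0.25 = 160.775
  [2.75→5.75]: (624.4+292.0)/2 × 3 = 1374.6
  Sum = 3128.625 µg/L·hr

AUC = 3130 µg/L·hr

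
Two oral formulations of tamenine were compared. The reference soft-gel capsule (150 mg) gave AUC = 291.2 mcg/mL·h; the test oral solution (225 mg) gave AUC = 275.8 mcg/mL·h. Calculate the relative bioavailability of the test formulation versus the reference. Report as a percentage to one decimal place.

F_rel = (AUC_test/D_test) / (AUC_ref/D_ref)
      = (275.8/225) / (291.2/150)
      = 1.22578 / 1.94133 = 0.6314 = 63.14%

F_rel = 63.1%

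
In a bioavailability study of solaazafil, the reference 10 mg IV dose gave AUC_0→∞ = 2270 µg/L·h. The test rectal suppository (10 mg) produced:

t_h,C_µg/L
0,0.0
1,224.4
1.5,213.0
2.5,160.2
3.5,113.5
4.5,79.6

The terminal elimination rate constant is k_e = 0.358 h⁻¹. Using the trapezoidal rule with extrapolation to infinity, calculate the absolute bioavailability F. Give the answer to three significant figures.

Trapezoidal AUC_0→4.5 (rectal suppository):
  [0→1]: (0.0+224.4)/2 × 1 = 112.2
  [1→1.5]: (224.4+213.0)/2 × 0.5 = 109.35
  [1.5→2.5]: (213.0+160.2)/2 × 1 = 186.6
  [2.5→3.5]: (160.2+113.5)/2 × 1 = 136.85
  [3.5→4.5]: (113.5+79.6)/2 × 1 = 96.55
  Sum = 641.55 µg/L·h
Tail: C_last/k_e = 79.6/0.358 = 222.346
AUC_0→∞ (rectal suppository) = 641.55 + 222.346 = 863.896 µg/L·h
F = (AUC_ev/D_ev)/(AUC_iv/D_iv) = (863.896/10)/(2270/10) = 86.3896/227 = 0.3806

F = 0.381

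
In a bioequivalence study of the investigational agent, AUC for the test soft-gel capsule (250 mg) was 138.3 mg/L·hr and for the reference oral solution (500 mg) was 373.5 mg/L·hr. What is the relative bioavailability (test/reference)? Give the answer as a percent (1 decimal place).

F_rel = (AUC_test/D_test) / (AUC_ref/D_ref)
      = (138.3/250) / (373.5/500)
      = 0.5532 / 0.747 = 0.7406 = 74.06%

F_rel = 74.1%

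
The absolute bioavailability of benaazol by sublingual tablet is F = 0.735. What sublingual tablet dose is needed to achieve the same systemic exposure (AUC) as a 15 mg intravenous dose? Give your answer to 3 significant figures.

For equal systemic exposure: F × D_ev = D_iv
D_ev = D_iv / F = 15 / 0.735 = 20.4082 mg

D_sublingual = 20.4 mg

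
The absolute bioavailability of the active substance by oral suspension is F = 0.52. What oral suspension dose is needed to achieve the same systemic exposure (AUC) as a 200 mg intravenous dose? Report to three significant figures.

D_oral = 385 mg

For equal systemic exposure: F × D_ev = D_iv
D_ev = D_iv / F = 200 / 0.52 = 384.615 mg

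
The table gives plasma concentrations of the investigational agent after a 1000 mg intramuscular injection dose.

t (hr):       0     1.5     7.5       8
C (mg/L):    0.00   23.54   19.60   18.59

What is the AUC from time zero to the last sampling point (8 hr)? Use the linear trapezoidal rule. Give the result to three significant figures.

Trapezoidal AUC_0→8:
  [0→1.5]: (0.00+23.54)/2 × 1.5 = 17.655
  [1.5→7.5]: (23.54+19.60)/2 × 6 = 129.42
  [7.5→8]: (19.60+18.59)/2 × 0.5 = 9.5475
  Sum = 156.6225 mg/L·hr

AUC = 157 mg/L·hr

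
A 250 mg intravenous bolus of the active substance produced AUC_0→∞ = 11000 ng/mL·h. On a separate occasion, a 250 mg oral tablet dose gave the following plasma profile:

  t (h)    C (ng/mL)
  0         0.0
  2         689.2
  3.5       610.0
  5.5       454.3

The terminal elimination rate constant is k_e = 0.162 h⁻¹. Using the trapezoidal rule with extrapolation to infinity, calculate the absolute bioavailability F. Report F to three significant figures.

Trapezoidal AUC_0→5.5 (oral tablet):
  [0→2]: (0.0+689.2)/2 × 2 = 689.2
  [2→3.5]: (689.2+610.0)/2 × 1.5 = 974.4
  [3.5→5.5]: (610.0+454.3)/2 × 2 = 1064.3
  Sum = 2727.9 ng/mL·h
Tail: C_last/k_e = 454.3/0.162 = 2804.321
AUC_0→∞ (oral tablet) = 2727.9 + 2804.321 = 5532.221 ng/mL·h
F = (AUC_ev/D_ev)/(AUC_iv/D_iv) = (5532.221/250)/(11000/250) = 22.128884/44 = 0.5029

F = 0.503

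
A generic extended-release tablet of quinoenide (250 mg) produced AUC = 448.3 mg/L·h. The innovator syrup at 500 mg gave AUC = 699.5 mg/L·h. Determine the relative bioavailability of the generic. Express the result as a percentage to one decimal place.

F_rel = (AUC_test/D_test) / (AUC_ref/D_ref)
      = (448.3/250) / (699.5/500)
      = 1.7932 / 1.399 = 1.2818 = 128.18%

F_rel = 128.2%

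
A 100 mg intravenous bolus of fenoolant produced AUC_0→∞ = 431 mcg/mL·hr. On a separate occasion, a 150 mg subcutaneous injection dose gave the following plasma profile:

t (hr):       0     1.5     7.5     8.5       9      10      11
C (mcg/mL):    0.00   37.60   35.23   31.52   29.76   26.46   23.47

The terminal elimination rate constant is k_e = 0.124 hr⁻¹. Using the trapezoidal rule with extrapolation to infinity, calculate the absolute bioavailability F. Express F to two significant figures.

F = 0.83

Trapezoidal AUC_0→11 (subcutaneous injection):
  [0→1.5]: (0.00+37.60)/2 × 1.5 = 28.2
  [1.5→7.5]: (37.60+35.23)/2 × 6 = 218.49
  [7.5→8.5]: (35.23+31.52)/2 × 1 = 33.375
  [8.5→9]: (31.52+29.76)/2 × 0.5 = 15.32
  [9→10]: (29.76+26.46)/2 × 1 = 28.11
  [10→11]: (26.46+23.47)/2 × 1 = 24.965
  Sum = 348.46 mcg/mL·hr
Tail: C_last/k_e = 23.47/0.124 = 189.274
AUC_0→∞ (subcutaneous injection) = 348.46 + 189.274 = 537.734 mcg/mL·hr
F = (AUC_ev/D_ev)/(AUC_iv/D_iv) = (537.734/150)/(431/100) = 3.58489/4.31 = 0.8318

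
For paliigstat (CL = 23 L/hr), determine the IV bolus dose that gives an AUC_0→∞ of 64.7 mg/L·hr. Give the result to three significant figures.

Dose = 1490 mg

Dose_iv = CL × AUC_0→∞
     = 23 × 64.7 = 1488.1 mg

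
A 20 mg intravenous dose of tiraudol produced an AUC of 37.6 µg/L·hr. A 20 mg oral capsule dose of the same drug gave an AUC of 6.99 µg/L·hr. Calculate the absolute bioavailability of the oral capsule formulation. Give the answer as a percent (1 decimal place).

F = 18.6%

F = (AUC_ev / D_ev) / (AUC_iv / D_iv)
  = (6.99/20) / (37.6/20)
  = 0.3495 / 1.88 = 0.1859
  = 18.59%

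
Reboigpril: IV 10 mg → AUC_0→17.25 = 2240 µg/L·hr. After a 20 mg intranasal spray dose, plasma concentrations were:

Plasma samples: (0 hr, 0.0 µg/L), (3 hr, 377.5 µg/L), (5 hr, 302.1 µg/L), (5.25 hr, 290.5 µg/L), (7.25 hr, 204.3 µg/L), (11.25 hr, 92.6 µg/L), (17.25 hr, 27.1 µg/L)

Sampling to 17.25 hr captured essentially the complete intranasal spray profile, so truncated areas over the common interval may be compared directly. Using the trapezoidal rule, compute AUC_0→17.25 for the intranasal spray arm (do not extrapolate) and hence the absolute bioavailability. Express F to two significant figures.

Trapezoidal AUC_0→17.25 (intranasal spray):
  [0→3]: (0.0+377.5)/2 × 3 = 566.25
  [3→5]: (377.5+302.1)/2 × 2 = 679.6
  [5→5.25]: (302.1+290.5)/2 × 0.25 = 74.075
  [5.25→7.25]: (290.5+204.3)/2 × 2 = 494.8
  [7.25→11.25]: (204.3+92.6)/2 × 4 = 593.8
  [11.25→17.25]: (92.6+27.1)/2 × 6 = 359.1
  Sum = 2767.625 µg/L·hr
F = (AUC_ev/D_ev)/(AUC_iv/D_iv) = (2767.625/20)/(2240/10) = 138.38125/224 = 0.6178

F = 0.62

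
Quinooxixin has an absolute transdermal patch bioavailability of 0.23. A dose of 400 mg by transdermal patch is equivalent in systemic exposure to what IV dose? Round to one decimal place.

Systemic exposure from an extravascular dose = F × D_ev, so the equivalent IV dose is F × D_ev.
D_iv = F × D_ev = 0.23 × 400 = 92 mg

D_iv = 92.0 mg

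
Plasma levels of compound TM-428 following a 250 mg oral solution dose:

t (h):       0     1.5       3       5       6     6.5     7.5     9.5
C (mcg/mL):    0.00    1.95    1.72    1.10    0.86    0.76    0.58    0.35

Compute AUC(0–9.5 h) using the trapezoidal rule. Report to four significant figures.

Trapezoidal AUC_0→9.5:
  [0→1.5]: (0.00+1.95)/2 × 1.5 = 1.4625
  [1.5→3]: (1.95+1.72)/2 × 1.5 = 2.7525
  [3→5]: (1.72+1.10)/2 × 2 = 2.82
  [5→6]: (1.10+0.86)/2 × 1 = 0.98
  [6→6.5]: (0.86+0.76)/2 × 0.5 = 0.405
  [6.5→7.5]: (0.76+0.58)/2 × 1 = 0.67
  [7.5→9.5]: (0.58+0.35)/2 × 2 = 0.93
  Sum = 10.02 mcg/mL·h

AUC = 10.02 mcg/mL·h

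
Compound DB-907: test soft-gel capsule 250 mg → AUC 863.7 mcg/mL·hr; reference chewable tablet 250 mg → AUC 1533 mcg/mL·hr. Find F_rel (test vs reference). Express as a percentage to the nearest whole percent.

F_rel = 56%

F_rel = (AUC_test/D_test) / (AUC_ref/D_ref)
      = (863.7/250) / (1533/250)
      = 3.4548 / 6.132 = 0.5634 = 56.34%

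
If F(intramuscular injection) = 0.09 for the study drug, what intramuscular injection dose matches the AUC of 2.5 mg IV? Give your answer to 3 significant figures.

D_intramuscular = 27.8 mg

For equal systemic exposure: F × D_ev = D_iv
D_ev = D_iv / F = 2.5 / 0.09 = 27.7778 mg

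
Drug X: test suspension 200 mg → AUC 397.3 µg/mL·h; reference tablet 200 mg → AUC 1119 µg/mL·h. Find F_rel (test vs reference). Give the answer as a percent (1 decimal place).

F_rel = (AUC_test/D_test) / (AUC_ref/D_ref)
      = (397.3/200) / (1119/200)
      = 1.9865 / 5.595 = 0.3550 = 35.50%

F_rel = 35.5%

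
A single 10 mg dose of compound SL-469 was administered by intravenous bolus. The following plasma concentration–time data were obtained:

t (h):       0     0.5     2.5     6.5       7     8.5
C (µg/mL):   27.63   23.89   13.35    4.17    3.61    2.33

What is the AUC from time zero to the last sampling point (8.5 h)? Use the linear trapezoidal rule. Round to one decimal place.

Trapezoidal AUC_0→8.5:
  [0→0.5]: (27.63+23.89)/2 × 0.5 = 12.88
  [0.5→2.5]: (23.89+13.35)/2 × 2 = 37.24
  [2.5→6.5]: (13.35+4.17)/2 × 4 = 35.04
  [6.5→7]: (4.17+3.61)/2 × 0.5 = 1.945
  [7→8.5]: (3.61+2.33)/2 × 1.5 = 4.455
  Sum = 91.56 µg/mL·h

AUC = 91.6 µg/mL·h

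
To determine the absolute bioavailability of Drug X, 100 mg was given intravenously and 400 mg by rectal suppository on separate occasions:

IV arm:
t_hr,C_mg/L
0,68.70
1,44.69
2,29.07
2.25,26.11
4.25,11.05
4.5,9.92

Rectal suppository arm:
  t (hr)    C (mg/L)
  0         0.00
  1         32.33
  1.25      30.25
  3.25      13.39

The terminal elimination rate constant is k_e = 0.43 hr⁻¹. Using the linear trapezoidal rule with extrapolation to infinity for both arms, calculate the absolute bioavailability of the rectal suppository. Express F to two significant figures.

Trapezoidal AUC_0→4.5 (IV):
  [0→1]: (68.70+44.69)/2 × 1 = 56.695
  [1→2]: (44.69+29.07)/2 × 1 = 36.88
  [2→2.25]: (29.07+26.11)/2 × 0.25 = 6.8975
  [2.25→4.25]: (26.11+11.05)/2 × 2 = 37.16
  [4.25→4.5]: (11.05+9.92)/2 × 0.25 = 2.62125
  Sum = 140.25375 mg/L·hr
IV tail: 9.92/0.43 = 23.070; AUC_iv,0→∞ = 140.25375 + 23.070 = 163.32375 mg/L·hr
Trapezoidal AUC_0→3.25 (rectal suppository):
  [0→1]: (0.00+32.33)/2 × 1 = 16.165
  [1→1.25]: (32.33+30.25)/2 × 0.25 = 7.8225
  [1.25→3.25]: (30.25+13.39)/2 × 2 = 43.64
  Sum = 67.6275 mg/L·hr
rectal suppository tail: 13.39/0.43 = 31.140; AUC_ev,0→∞ = 67.6275 + 31.140 = 98.7675 mg/L·hr
F = (AUC_ev/D_ev)/(AUC_iv/D_iv) = (98.7675/400)/(163.32375/100) = 0.24691875/1.6332375 = 0.1512

F = 0.15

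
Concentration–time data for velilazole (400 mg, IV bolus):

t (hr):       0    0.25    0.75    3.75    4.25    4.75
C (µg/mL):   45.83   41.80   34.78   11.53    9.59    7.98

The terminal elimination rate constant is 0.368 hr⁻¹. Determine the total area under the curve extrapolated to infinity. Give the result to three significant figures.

Trapezoidal AUC_0→4.75:
  [0→0.25]: (45.83+41.80)/2 × 0.25 = 10.95375
  [0.25→0.75]: (41.80+34.78)/2 × 0.5 = 19.145
  [0.75→3.75]: (34.78+11.53)/2 × 3 = 69.465
  [3.75→4.25]: (11.53+9.59)/2 × 0.5 = 5.28
  [4.25→4.75]: (9.59+7.98)/2 × 0.5 = 4.3925
  Sum = 109.23625 µg/mL·hr
Extrapolated tail: C_last / k_e = 7.98 / 0.368 = 21.685
AUC_0→∞ = 109.23625 + 21.685 = 130.92125 µg/mL·hr

AUC = 131 µg/mL·hr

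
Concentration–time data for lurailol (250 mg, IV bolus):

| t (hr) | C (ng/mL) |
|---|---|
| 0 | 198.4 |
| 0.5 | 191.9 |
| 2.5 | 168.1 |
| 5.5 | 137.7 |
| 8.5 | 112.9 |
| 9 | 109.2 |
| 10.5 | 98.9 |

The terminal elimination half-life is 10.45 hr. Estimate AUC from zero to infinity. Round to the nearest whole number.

Trapezoidal AUC_0→10.5:
  [0→0.5]: (198.4+191.9)/2 × 0.5 = 97.575
  [0.5→2.5]: (191.9+168.1)/2 × 2 = 360.0
  [2.5→5.5]: (168.1+137.7)/2 × 3 = 458.7
  [5.5→8.5]: (137.7+112.9)/2 × 3 = 375.9
  [8.5→9]: (112.9+109.2)/2 × 0.5 = 55.525
  [9→10.5]: (109.2+98.9)/2 × 1.5 = 156.075
  Sum = 1503.775 ng/mL·hr
k_e = ln2 / t½ = 0.693147 / 10.45 = 0.0663 hr^-1
Extrapolated tail: C_last / k_e = 98.9 / 0.0663 = 1491.704
AUC_0→∞ = 1503.775 + 1491.704 = 2995.479 ng/mL·hr

AUC = 2995 ng/mL·hr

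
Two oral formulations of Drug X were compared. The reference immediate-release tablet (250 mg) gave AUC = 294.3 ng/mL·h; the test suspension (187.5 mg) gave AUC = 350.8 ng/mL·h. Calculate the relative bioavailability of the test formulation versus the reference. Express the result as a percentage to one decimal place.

F_rel = (AUC_test/D_test) / (AUC_ref/D_ref)
      = (350.8/187.5) / (294.3/250)
      = 1.87093 / 1.1772 = 1.5893 = 158.93%

F_rel = 158.9%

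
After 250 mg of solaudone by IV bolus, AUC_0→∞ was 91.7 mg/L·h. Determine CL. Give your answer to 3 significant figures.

CL = 2.73 L/h

CL = Dose_iv / AUC_0→∞
   = 250 / 91.7 = 2.72628 L/h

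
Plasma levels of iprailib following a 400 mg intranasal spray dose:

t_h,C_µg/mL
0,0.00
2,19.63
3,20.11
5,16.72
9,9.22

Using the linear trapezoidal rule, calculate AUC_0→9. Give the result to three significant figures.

Trapezoidal AUC_0→9:
  [0→2]: (0.00+19.63)/2 × 2 = 19.63
  [2→3]: (19.63+20.11)/2 × 1 = 19.87
  [3→5]: (20.11+16.72)/2 × 2 = 36.83
  [5→9]: (16.72+9.22)/2 × 4 = 51.88
  Sum = 128.21 µg/mL·h

AUC = 128 µg/mL·h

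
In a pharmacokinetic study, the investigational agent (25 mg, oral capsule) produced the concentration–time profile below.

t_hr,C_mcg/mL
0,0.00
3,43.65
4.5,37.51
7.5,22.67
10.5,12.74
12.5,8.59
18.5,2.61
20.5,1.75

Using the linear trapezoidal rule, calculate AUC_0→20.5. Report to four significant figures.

Trapezoidal AUC_0→20.5:
  [0→3]: (0.00+43.65)/2 × 3 = 65.475
  [3→4.5]: (43.65+37.51)/2 × 1.5 = 60.87
  [4.5→7.5]: (37.51+22.67)/2 × 3 = 90.27
  [7.5→10.5]: (22.67+12.74)/2 × 3 = 53.115
  [10.5→12.5]: (12.74+8.59)/2 × 2 = 21.33
  [12.5→18.5]: (8.59+2.61)/2 × 6 = 33.6
  [18.5→20.5]: (2.61+1.75)/2 × 2 = 4.36
  Sum = 329.02 mcg/mL·hr

AUC = 329.0 mcg/mL·hr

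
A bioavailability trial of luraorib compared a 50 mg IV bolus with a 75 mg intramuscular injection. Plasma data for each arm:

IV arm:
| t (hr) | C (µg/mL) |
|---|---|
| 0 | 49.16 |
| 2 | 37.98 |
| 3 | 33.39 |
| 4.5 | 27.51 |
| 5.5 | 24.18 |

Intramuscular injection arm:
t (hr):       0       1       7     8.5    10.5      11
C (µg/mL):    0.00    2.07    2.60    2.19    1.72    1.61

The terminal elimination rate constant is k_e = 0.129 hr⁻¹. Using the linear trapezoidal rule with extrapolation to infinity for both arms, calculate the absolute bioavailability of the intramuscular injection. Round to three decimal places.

Trapezoidal AUC_0→5.5 (IV):
  [0→2]: (49.16+37.98)/2 × 2 = 87.14
  [2→3]: (37.98+33.39)/2 × 1 = 35.685
  [3→4.5]: (33.39+27.51)/2 × 1.5 = 45.675
  [4.5→5.5]: (27.51+24.18)/2 × 1 = 25.845
  Sum = 194.345 µg/mL·hr
IV tail: 24.18/0.129 = 187.442; AUC_iv,0→∞ = 194.345 + 187.442 = 381.787 µg/mL·hr
Trapezoidal AUC_0→11 (intramuscular injection):
  [0→1]: (0.00+2.07)/2 × 1 = 1.035
  [1→7]: (2.07+2.60)/2 × 6 = 14.01
  [7→8.5]: (2.60+2.19)/2 × 1.5 = 3.5925
  [8.5→10.5]: (2.19+1.72)/2 × 2 = 3.91
  [10.5→11]: (1.72+1.61)/2 × 0.5 = 0.8325
  Sum = 23.38 µg/mL·hr
intramuscular injection tail: 1.61/0.129 = 12.481; AUC_ev,0→∞ = 23.38 + 12.481 = 35.861 µg/mL·hr
F = (AUC_ev/D_ev)/(AUC_iv/D_iv) = (35.861/75)/(381.787/50) = 0.478147/7.63574 = 0.0626

F = 0.063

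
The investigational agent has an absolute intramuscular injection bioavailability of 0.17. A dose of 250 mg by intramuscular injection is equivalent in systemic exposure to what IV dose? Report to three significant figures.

D_iv = 42.5 mg

Systemic exposure from an extravascular dose = F × D_ev, so the equivalent IV dose is F × D_ev.
D_iv = F × D_ev = 0.17 × 250 = 42.5 mg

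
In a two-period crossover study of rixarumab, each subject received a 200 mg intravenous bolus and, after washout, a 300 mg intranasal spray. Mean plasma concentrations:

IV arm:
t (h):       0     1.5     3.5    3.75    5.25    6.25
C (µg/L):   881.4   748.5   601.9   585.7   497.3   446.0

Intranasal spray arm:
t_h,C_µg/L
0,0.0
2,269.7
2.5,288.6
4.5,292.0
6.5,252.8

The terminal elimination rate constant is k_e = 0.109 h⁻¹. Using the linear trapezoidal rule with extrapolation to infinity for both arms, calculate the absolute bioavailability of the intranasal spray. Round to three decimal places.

Trapezoidal AUC_0→6.25 (IV):
  [0→1.5]: (881.4+748.5)/2 × 1.5 = 1222.425
  [1.5→3.5]: (748.5+601.9)/2 × 2 = 1350.4
  [3.5→3.75]: (601.9+585.7)/2 × 0.25 = 148.45
  [3.75→5.25]: (585.7+497.3)/2 × 1.5 = 812.25
  [5.25→6.25]: (497.3+446.0)/2 × 1 = 471.65
  Sum = 4005.175 µg/L·h
IV tail: 446.0/0.109 = 4091.743; AUC_iv,0→∞ = 4005.175 + 4091.743 = 8096.918 µg/L·h
Trapezoidal AUC_0→6.5 (intranasal spray):
  [0→2]: (0.0+269.7)/2 × 2 = 269.7
  [2→2.5]: (269.7+288.6)/2 × 0.5 = 139.575
  [2.5→4.5]: (288.6+292.0)/2 × 2 = 580.6
  [4.5→6.5]: (292.0+252.8)/2 × 2 = 544.8
  Sum = 1534.675 µg/L·h
intranasal spray tail: 252.8/0.109 = 2319.266; AUC_ev,0→∞ = 1534.675 + 2319.266 = 3853.941 µg/L·h
F = (AUC_ev/D_ev)/(AUC_iv/D_iv) = (3853.941/300)/(8096.918/200) = 12.84647/40.48459 = 0.3173

F = 0.317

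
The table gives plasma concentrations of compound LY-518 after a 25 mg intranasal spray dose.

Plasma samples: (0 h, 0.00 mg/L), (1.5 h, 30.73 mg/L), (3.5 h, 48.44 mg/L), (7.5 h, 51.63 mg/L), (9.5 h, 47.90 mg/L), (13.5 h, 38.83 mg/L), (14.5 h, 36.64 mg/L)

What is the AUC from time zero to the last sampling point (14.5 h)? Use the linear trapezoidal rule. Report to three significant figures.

AUC = 613 mg/L·h

Trapezoidal AUC_0→14.5:
  [0→1.5]: (0.00+30.73)/2 × 1.5 = 23.0475
  [1.5→3.5]: (30.73+48.44)/2 × 2 = 79.17
  [3.5→7.5]: (48.44+51.63)/2 × 4 = 200.14
  [7.5→9.5]: (51.63+47.90)/2 × 2 = 99.53
  [9.5→13.5]: (47.90+38.83)/2 × 4 = 173.46
  [13.5→14.5]: (38.83+36.64)/2 × 1 = 37.735
  Sum = 613.0825 mg/L·h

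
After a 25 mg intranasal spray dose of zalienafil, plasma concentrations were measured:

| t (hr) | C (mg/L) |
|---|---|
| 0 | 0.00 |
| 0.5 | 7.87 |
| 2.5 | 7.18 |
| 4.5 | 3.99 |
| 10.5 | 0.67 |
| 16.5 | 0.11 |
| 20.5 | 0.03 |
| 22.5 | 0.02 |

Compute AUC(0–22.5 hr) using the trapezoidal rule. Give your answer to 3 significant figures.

Trapezoidal AUC_0→22.5:
  [0→0.5]: (0.00+7.87)/2 × 0.5 = 1.9675
  [0.5→2.5]: (7.87+7.18)/2 × 2 = 15.05
  [2.5→4.5]: (7.18+3.99)/2 × 2 = 11.17
  [4.5→10.5]: (3.99+0.67)/2 × 6 = 13.98
  [10.5→16.5]: (0.67+0.11)/2 × 6 = 2.34
  [16.5→20.5]: (0.11+0.03)/2 × 4 = 0.28
  [20.5→22.5]: (0.03+0.02)/2 × 2 = 0.05
  Sum = 44.8375 mg/L·hr

AUC = 44.8 mg/L·hr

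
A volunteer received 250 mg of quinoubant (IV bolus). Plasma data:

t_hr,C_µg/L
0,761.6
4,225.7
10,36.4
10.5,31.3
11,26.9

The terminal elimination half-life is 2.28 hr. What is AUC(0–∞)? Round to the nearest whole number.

AUC = 2881 µg/L·hr

Trapezoidal AUC_0→11:
  [0→4]: (761.6+225.7)/2 × 4 = 1974.6
  [4→10]: (225.7+36.4)/2 × 6 = 786.3
  [10→10.5]: (36.4+31.3)/2 × 0.5 = 16.925
  [10.5→11]: (31.3+26.9)/2 × 0.5 = 14.55
  Sum = 2792.375 µg/L·hr
k_e = ln2 / t½ = 0.693147 / 2.28 = 0.3040 hr^-1
Extrapolated tail: C_last / k_e = 26.9 / 0.304 = 88.487
AUC_0→∞ = 2792.375 + 88.487 = 2880.862 µg/L·hr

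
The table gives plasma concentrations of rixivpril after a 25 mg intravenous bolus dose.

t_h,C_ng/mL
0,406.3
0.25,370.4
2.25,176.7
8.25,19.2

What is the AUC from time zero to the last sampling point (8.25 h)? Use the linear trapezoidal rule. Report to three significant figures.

Trapezoidal AUC_0→8.25:
  [0→0.25]: (406.3+370.4)/2 × 0.25 = 97.0875
  [0.25→2.25]: (370.4+176.7)/2 × 2 = 547.1
  [2.25→8.25]: (176.7+19.2)/2 × 6 = 587.7
  Sum = 1231.8875 ng/mL·h

AUC = 1230 ng/mL·h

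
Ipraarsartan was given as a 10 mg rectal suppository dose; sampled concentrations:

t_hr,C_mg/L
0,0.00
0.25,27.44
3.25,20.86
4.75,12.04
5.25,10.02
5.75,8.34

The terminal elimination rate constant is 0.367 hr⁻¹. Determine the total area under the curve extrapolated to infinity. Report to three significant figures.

Trapezoidal AUC_0→5.75:
  [0→0.25]: (0.00+27.44)/2 × 0.25 = 3.43
  [0.25→3.25]: (27.44+20.86)/2 × 3 = 72.45
  [3.25→4.75]: (20.86+12.04)/2 × 1.5 = 24.675
  [4.75→5.25]: (12.04+10.02)/2 × 0.5 = 5.515
  [5.25→5.75]: (10.02+8.34)/2 × 0.5 = 4.59
  Sum = 110.66 mg/L·hr
Extrapolated tail: C_last / k_e = 8.34 / 0.367 = 22.725
AUC_0→∞ = 110.66 + 22.725 = 133.385 mg/L·hr

AUC = 133 mg/L·hr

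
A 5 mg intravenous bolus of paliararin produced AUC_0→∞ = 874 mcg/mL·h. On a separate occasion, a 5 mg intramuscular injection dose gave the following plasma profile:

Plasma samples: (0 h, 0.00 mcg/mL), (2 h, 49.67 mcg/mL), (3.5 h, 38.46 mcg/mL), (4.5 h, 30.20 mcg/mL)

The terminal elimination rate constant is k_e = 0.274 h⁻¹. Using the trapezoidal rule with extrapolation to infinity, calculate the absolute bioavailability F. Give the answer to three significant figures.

Trapezoidal AUC_0→4.5 (intramuscular injection):
  [0→2]: (0.00+49.67)/2 × 2 = 49.67
  [2→3.5]: (49.67+38.46)/2 × 1.5 = 66.0975
  [3.5→4.5]: (38.46+30.20)/2 × 1 = 34.33
  Sum = 150.0975 mcg/mL·h
Tail: C_last/k_e = 30.20/0.274 = 110.219
AUC_0→∞ (intramuscular injection) = 150.0975 + 110.219 = 260.3165 mcg/mL·h
F = (AUC_ev/D_ev)/(AUC_iv/D_iv) = (260.3165/5)/(874/5) = 52.0633/174.8 = 0.2978

F = 0.298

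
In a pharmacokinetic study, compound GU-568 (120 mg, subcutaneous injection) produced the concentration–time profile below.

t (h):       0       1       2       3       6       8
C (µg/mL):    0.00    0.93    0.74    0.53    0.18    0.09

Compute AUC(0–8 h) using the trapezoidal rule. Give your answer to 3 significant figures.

Trapezoidal AUC_0→8:
  [0→1]: (0.00+0.93)/2 × 1 = 0.465
  [1→2]: (0.93+0.74)/2 × 1 = 0.835
  [2→3]: (0.74+0.53)/2 × 1 = 0.635
  [3→6]: (0.53+0.18)/2 × 3 = 1.065
  [6→8]: (0.18+0.09)/2 × 2 = 0.27
  Sum = 3.27 µg/mL·h

AUC = 3.27 µg/mL·h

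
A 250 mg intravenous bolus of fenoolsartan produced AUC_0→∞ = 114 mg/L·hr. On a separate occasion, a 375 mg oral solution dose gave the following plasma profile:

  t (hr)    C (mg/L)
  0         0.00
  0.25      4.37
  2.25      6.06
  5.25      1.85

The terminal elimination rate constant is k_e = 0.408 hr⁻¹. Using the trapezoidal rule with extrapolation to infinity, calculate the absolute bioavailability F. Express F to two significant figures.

Trapezoidal AUC_0→5.25 (oral solution):
  [0→0.25]: (0.00+4.37)/2 × 0.25 = 0.54625
  [0.25→2.25]: (4.37+6.06)/2 × 2 = 10.43
  [2.25→5.25]: (6.06+1.85)/2 × 3 = 11.865
  Sum = 22.84125 mg/L·hr
Tail: C_last/k_e = 1.85/0.408 = 4.534
AUC_0→∞ (oral solution) = 22.84125 + 4.534 = 27.37525 mg/L·hr
F = (AUC_ev/D_ev)/(AUC_iv/D_iv) = (27.37525/375)/(114/250) = 0.0730007/0.456 = 0.1601

F = 0.16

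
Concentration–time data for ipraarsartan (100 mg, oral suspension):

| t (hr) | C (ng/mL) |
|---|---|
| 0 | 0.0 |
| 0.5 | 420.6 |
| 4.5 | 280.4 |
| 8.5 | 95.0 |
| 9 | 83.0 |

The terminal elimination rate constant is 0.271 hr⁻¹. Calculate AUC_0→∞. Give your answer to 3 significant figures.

Trapezoidal AUC_0→9:
  [0→0.5]: (0.0+420.6)/2 × 0.5 = 105.15
  [0.5→4.5]: (420.6+280.4)/2 × 4 = 1402.0
  [4.5→8.5]: (280.4+95.0)/2 × 4 = 750.8
  [8.5→9]: (95.0+83.0)/2 × 0.5 = 44.5
  Sum = 2302.45 ng/mL·hr
Extrapolated tail: C_last / k_e = 83.0 / 0.271 = 306.273
AUC_0→∞ = 2302.45 + 306.273 = 2608.723 ng/mL·hr

AUC = 2610 ng/mL·hr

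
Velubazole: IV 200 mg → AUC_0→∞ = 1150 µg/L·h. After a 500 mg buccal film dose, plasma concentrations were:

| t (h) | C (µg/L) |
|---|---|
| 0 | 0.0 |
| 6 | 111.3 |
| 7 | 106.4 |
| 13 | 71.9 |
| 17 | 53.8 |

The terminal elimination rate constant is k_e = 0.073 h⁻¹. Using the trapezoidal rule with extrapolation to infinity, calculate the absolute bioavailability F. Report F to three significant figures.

Trapezoidal AUC_0→17 (buccal film):
  [0→6]: (0.0+111.3)/2 × 6 = 333.9
  [6→7]: (111.3+106.4)/2 × 1 = 108.85
  [7→13]: (106.4+71.9)/2 × 6 = 534.9
  [13→17]: (71.9+53.8)/2 × 4 = 251.4
  Sum = 1229.05 µg/L·h
Tail: C_last/k_e = 53.8/0.073 = 736.986
AUC_0→∞ (buccal film) = 1229.05 + 736.986 = 1966.036 µg/L·h
F = (AUC_ev/D_ev)/(AUC_iv/D_iv) = (1966.036/500)/(1150/200) = 3.932072/5.75 = 0.6838

F = 0.684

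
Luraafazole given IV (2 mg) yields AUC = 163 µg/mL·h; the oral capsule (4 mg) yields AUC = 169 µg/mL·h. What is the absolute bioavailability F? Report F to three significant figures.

F = 0.518

F = (AUC_ev / D_ev) / (AUC_iv / D_iv)
  = (169/4) / (163/2)
  = 42.25 / 81.5 = 0.5184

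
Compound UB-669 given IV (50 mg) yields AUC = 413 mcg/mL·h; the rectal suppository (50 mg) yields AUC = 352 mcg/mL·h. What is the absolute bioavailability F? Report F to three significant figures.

F = (AUC_ev / D_ev) / (AUC_iv / D_iv)
  = (352/50) / (413/50)
  = 7.04 / 8.26 = 0.8523

F = 0.852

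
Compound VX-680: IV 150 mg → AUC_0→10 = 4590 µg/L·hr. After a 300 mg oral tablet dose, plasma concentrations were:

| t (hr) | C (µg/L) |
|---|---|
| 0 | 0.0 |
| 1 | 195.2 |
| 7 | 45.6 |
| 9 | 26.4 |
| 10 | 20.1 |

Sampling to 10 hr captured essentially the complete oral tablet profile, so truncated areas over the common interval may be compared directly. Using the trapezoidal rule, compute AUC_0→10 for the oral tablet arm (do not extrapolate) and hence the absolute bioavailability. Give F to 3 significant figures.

F = 0.0997

Trapezoidal AUC_0→10 (oral tablet):
  [0→1]: (0.0+195.2)/2 × 1 = 97.6
  [1→7]: (195.2+45.6)/2 × 6 = 722.4
  [7→9]: (45.6+26.4)/2 × 2 = 72.0
  [9→10]: (26.4+20.1)/2 × 1 = 23.25
  Sum = 915.25 µg/L·hr
F = (AUC_ev/D_ev)/(AUC_iv/D_iv) = (915.25/300)/(4590/150) = 3.05083/30.6 = 0.0997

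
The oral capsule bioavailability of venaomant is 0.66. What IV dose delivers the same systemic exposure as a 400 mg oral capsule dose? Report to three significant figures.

D_iv = 264 mg

Systemic exposure from an extravascular dose = F × D_ev, so the equivalent IV dose is F × D_ev.
D_iv = F × D_ev = 0.66 × 400 = 264 mg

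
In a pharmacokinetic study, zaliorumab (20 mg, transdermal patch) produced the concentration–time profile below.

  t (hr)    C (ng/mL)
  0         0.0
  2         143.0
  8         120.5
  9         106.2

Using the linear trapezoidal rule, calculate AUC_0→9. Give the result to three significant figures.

AUC = 1050 ng/mL·hr

Trapezoidal AUC_0→9:
  [0→2]: (0.0+143.0)/2 × 2 = 143.0
  [2→8]: (143.0+120.5)/2 × 6 = 790.5
  [8→9]: (120.5+106.2)/2 × 1 = 113.35
  Sum = 1046.85 ng/mL·hr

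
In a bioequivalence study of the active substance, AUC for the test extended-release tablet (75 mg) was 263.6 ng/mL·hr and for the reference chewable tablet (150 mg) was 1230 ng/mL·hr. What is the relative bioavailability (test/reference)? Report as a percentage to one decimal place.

F_rel = 42.9%

F_rel = (AUC_test/D_test) / (AUC_ref/D_ref)
      = (263.6/75) / (1230/150)
      = 3.51467 / 8.2 = 0.4286 = 42.86%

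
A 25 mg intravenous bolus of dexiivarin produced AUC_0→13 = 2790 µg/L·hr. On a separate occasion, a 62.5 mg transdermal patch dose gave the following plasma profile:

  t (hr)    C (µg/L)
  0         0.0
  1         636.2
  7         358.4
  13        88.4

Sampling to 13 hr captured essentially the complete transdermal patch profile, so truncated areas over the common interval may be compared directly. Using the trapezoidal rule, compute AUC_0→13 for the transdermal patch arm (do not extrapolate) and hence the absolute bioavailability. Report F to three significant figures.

F = 0.666

Trapezoidal AUC_0→13 (transdermal patch):
  [0→1]: (0.0+636.2)/2 × 1 = 318.1
  [1→7]: (636.2+358.4)/2 × 6 = 2983.8
  [7→13]: (358.4+88.4)/2 × 6 = 1340.4
  Sum = 4642.3 µg/L·hr
F = (AUC_ev/D_ev)/(AUC_iv/D_iv) = (4642.3/62.5)/(2790/25) = 74.2768/111.6 = 0.6656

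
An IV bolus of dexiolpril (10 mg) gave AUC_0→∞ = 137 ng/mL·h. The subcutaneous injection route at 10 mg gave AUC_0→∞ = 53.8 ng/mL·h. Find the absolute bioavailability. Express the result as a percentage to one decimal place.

F = 39.3%

F = (AUC_ev / D_ev) / (AUC_iv / D_iv)
  = (53.8/10) / (137/10)
  = 5.38 / 13.7 = 0.3927
  = 39.27%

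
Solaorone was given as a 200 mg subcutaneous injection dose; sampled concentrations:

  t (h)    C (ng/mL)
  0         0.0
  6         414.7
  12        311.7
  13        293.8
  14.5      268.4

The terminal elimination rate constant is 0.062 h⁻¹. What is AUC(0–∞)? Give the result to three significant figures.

Trapezoidal AUC_0→14.5:
  [0→6]: (0.0+414.7)/2 × 6 = 1244.1
  [6→12]: (414.7+311.7)/2 × 6 = 2179.2
  [12→13]: (311.7+293.8)/2 × 1 = 302.75
  [13→14.5]: (293.8+268.4)/2 × 1.5 = 421.65
  Sum = 4147.7 ng/mL·h
Extrapolated tail: C_last / k_e = 268.4 / 0.062 = 4329.032
AUC_0→∞ = 4147.7 + 4329.032 = 8476.732 ng/mL·h

AUC = 8480 ng/mL·h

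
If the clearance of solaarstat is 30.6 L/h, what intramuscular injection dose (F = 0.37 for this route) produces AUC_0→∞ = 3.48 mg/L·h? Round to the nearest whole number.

Dose = 288 mg

Dose = CL × AUC_0→∞ / F
     = 30.6 × 3.48 / 0.37 = 287.805 mg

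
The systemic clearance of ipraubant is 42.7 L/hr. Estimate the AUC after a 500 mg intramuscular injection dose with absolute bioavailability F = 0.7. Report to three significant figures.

AUC = 8.20 mg/L·hr

AUC_0→∞ = F × Dose / CL
        = 0.7 × 500 / 42.7 = 8.19672 mg/L·hr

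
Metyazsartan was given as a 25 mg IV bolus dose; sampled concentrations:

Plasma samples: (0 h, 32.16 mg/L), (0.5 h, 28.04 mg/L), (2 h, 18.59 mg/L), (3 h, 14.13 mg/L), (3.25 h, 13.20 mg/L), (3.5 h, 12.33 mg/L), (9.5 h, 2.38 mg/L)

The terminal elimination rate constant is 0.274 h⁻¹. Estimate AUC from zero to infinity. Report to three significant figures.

AUC = 126 mg/L·h

Trapezoidal AUC_0→9.5:
  [0→0.5]: (32.16+28.04)/2 × 0.5 = 15.05
  [0.5→2]: (28.04+18.59)/2 × 1.5 = 34.9725
  [2→3]: (18.59+14.13)/2 × 1 = 16.36
  [3→3.25]: (14.13+13.20)/2 × 0.25 = 3.41625
  [3.25→3.5]: (13.20+12.33)/2 × 0.25 = 3.19125
  [3.5→9.5]: (12.33+2.38)/2 × 6 = 44.13
  Sum = 117.12 mg/L·h
Extrapolated tail: C_last / k_e = 2.38 / 0.274 = 8.686
AUC_0→∞ = 117.12 + 8.686 = 125.806 mg/L·h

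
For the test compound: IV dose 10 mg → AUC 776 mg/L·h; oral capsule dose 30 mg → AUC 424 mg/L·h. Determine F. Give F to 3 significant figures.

F = 0.182

F = (AUC_ev / D_ev) / (AUC_iv / D_iv)
  = (424/30) / (776/10)
  = 14.1333 / 77.6 = 0.1821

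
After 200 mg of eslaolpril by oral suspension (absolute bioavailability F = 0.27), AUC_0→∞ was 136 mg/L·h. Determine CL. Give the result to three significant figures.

CL = 0.397 L/h

CL = F × Dose / AUC_0→∞
   = 0.27 × 200 / 136 = 0.397059 L/h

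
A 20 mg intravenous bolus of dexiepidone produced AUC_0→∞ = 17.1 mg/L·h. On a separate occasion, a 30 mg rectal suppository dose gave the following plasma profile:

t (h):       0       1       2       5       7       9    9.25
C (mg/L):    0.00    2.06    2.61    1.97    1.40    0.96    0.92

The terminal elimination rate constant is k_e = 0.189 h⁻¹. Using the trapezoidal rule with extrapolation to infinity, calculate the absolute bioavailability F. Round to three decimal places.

Trapezoidal AUC_0→9.25 (rectal suppository):
  [0→1]: (0.00+2.06)/2 × 1 = 1.03
  [1→2]: (2.06+2.61)/2 × 1 = 2.335
  [2→5]: (2.61+1.97)/2 × 3 = 6.87
  [5→7]: (1.97+1.40)/2 × 2 = 3.37
  [7→9]: (1.40+0.96)/2 × 2 = 2.36
  [9→9.25]: (0.96+0.92)/2 × 0.25 = 0.235
  Sum = 16.2 mg/L·h
Tail: C_last/k_e = 0.92/0.189 = 4.868
AUC_0→∞ (rectal suppository) = 16.2 + 4.868 = 21.068 mg/L·h
F = (AUC_ev/D_ev)/(AUC_iv/D_iv) = (21.068/30)/(17.1/20) = 0.702267/0.855 = 0.8214

F = 0.821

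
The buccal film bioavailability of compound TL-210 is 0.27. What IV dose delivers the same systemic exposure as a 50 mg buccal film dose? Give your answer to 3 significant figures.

Systemic exposure from an extravascular dose = F × D_ev, so the equivalent IV dose is F × D_ev.
D_iv = F × D_ev = 0.27 × 50 = 13.5 mg

D_iv = 13.5 mg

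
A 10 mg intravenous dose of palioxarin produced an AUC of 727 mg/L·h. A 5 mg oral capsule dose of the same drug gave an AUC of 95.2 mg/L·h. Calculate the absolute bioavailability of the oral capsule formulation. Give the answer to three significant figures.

F = (AUC_ev / D_ev) / (AUC_iv / D_iv)
  = (95.2/5) / (727/10)
  = 19.04 / 72.7 = 0.2619

F = 0.262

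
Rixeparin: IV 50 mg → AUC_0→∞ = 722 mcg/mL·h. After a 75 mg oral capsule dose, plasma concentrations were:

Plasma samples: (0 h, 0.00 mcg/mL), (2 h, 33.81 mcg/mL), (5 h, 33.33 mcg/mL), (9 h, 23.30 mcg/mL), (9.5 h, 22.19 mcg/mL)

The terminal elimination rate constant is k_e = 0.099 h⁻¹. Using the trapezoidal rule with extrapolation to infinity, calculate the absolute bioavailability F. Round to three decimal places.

Trapezoidal AUC_0→9.5 (oral capsule):
  [0→2]: (0.00+33.81)/2 × 2 = 33.81
  [2→5]: (33.81+33.33)/2 × 3 = 100.71
  [5→9]: (33.33+23.30)/2 × 4 = 113.26
  [9→9.5]: (23.30+22.19)/2 × 0.5 = 11.3725
  Sum = 259.1525 mcg/mL·h
Tail: C_last/k_e = 22.19/0.099 = 224.141
AUC_0→∞ (oral capsule) = 259.1525 + 224.141 = 483.2935 mcg/mL·h
F = (AUC_ev/D_ev)/(AUC_iv/D_iv) = (483.2935/75)/(722/50) = 6.44391/14.44 = 0.4463

F = 0.446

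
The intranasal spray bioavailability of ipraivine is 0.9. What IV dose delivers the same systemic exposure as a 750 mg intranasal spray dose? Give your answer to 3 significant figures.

D_iv = 675 mg

Systemic exposure from an extravascular dose = F × D_ev, so the equivalent IV dose is F × D_ev.
D_iv = F × D_ev = 0.9 × 750 = 675 mg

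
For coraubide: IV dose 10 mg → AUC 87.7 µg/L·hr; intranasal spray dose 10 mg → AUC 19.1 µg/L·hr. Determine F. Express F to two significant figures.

F = (AUC_ev / D_ev) / (AUC_iv / D_iv)
  = (19.1/10) / (87.7/10)
  = 1.91 / 8.77 = 0.2178

F = 0.22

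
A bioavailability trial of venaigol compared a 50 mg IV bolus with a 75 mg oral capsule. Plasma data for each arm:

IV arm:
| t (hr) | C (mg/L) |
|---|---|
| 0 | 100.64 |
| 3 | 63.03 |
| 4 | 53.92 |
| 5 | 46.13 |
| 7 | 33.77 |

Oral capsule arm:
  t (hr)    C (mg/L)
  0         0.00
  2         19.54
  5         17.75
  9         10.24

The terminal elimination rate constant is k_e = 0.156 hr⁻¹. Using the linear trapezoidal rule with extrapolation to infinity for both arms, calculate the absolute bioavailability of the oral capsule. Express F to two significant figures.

F = 0.20

Trapezoidal AUC_0→7 (IV):
  [0→3]: (100.64+63.03)/2 × 3 = 245.505
  [3→4]: (63.03+53.92)/2 × 1 = 58.475
  [4→5]: (53.92+46.13)/2 × 1 = 50.025
  [5→7]: (46.13+33.77)/2 × 2 = 79.9
  Sum = 433.905 mg/L·hr
IV tail: 33.77/0.156 = 216.474; AUC_iv,0→∞ = 433.905 + 216.474 = 650.379 mg/L·hr
Trapezoidal AUC_0→9 (oral capsule):
  [0→2]: (0.00+19.54)/2 × 2 = 19.54
  [2→5]: (19.54+17.75)/2 × 3 = 55.935
  [5→9]: (17.75+10.24)/2 × 4 = 55.98
  Sum = 131.455 mg/L·hr
oral capsule tail: 10.24/0.156 = 65.641; AUC_ev,0→∞ = 131.455 + 65.641 = 197.096 mg/L·hr
F = (AUC_ev/D_ev)/(AUC_iv/D_iv) = (197.096/75)/(650.379/50) = 2.62795/13.00758 = 0.2020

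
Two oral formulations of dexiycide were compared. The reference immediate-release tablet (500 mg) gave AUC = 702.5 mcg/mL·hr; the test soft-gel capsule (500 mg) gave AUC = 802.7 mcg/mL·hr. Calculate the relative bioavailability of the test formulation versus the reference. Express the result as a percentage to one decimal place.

F_rel = (AUC_test/D_test) / (AUC_ref/D_ref)
      = (802.7/500) / (702.5/500)
      = 1.6054 / 1.405 = 1.1426 = 114.26%

F_rel = 114.3%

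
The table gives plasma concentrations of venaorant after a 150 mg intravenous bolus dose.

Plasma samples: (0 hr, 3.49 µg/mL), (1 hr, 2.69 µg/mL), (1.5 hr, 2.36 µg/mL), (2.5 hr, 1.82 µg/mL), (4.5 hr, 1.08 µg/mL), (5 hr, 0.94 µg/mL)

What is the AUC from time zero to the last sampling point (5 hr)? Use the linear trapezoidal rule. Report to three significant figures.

AUC = 9.85 µg/mL·hr

Trapezoidal AUC_0→5:
  [0→1]: (3.49+2.69)/2 × 1 = 3.09
  [1→1.5]: (2.69+2.36)/2 × 0.5 = 1.2625
  [1.5→2.5]: (2.36+1.82)/2 × 1 = 2.09
  [2.5→4.5]: (1.82+1.08)/2 × 2 = 2.9
  [4.5→5]: (1.08+0.94)/2 × 0.5 = 0.505
  Sum = 9.8475 µg/mL·hr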